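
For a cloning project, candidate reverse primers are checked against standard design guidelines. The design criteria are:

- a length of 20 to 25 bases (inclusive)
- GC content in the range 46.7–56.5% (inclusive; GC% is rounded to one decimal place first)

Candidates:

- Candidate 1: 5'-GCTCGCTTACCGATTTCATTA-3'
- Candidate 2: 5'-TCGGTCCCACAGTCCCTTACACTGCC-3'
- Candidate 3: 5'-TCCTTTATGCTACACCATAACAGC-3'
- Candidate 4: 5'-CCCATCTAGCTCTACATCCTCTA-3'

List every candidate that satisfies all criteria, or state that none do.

Candidate 1 (21 nt, A=4 T=8 G=3 C=6): length 21 ✓; GC 9/21 = 42.9%, outside 46.7–56.5% ✗ — fails.
Candidate 2 (26 nt, A=4 T=6 G=4 C=12): length 26, outside 20–25 ✗; GC 16/26 = 61.5%, outside 46.7–56.5% ✗ — fails.
Candidate 3 (24 nt, A=7 T=7 G=2 C=8): length 24 ✓; GC 10/24 = 41.7%, outside 46.7–56.5% ✗ — fails.
Candidate 4 (23 nt, A=5 T=7 G=1 C=10): length 23 ✓; GC 11/23 = 47.8% ✓ — passes.

Candidate 4 only.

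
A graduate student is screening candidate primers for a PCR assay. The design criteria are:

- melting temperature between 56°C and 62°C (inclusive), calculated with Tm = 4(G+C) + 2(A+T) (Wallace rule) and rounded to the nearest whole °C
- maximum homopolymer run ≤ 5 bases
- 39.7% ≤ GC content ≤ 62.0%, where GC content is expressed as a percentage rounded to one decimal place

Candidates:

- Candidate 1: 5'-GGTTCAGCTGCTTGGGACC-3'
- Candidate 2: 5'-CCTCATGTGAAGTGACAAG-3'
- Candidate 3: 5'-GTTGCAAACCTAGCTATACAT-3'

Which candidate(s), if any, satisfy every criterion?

Candidate 2 only.

Candidate 1 (19 nt, A=2 T=5 G=7 C=5): Tm = 2·7 + 4·12 = 62°C ✓; longest run = 3 ✓; GC 12/19 = 63.2%, outside 39.7–62.0% ✗ — fails.
Candidate 2 (19 nt, A=6 T=4 G=5 C=4): Tm = 2·10 + 4·9 = 56°C ✓; longest run = 2 ✓; GC 9/19 = 47.4% ✓ — passes.
Candidate 3 (21 nt, A=7 T=6 G=3 C=5): Tm = 2·13 + 4·8 = 58°C ✓; longest run = 3 ✓; GC 8/21 = 38.1%, outside 39.7–62.0% ✗ — fails.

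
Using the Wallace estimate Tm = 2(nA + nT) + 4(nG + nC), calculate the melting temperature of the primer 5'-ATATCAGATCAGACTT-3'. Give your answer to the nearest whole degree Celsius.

Base counts: A=6, T=5, G=2, C=3 (length 16).
Tm = 2·(6+5) + 4·(2+3) = 2·11 + 4·5 = 22 + 20 = 42°C.

42°C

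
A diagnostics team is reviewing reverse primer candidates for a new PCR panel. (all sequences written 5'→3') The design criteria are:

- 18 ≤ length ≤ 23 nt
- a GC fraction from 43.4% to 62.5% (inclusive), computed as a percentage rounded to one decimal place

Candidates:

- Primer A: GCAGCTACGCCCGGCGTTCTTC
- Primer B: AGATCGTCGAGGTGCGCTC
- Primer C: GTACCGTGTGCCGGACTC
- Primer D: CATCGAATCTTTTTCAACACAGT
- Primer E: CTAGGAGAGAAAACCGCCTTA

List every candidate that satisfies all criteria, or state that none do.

Primer A (22 nt, A=2 T=5 G=6 C=9): length 22 ✓; GC 15/22 = 68.2%, outside 43.4–62.5% ✗ — fails.
Primer B (19 nt, A=3 T=4 G=7 C=5): length 19 ✓; GC 12/19 = 63.2%, outside 43.4–62.5% ✗ — fails.
Primer C (18 nt, A=2 T=4 G=6 C=6): length 18 ✓; GC 12/18 = 66.7%, outside 43.4–62.5% ✗ — fails.
Primer D (23 nt, A=7 T=8 G=2 C=6): length 23 ✓; GC 8/23 = 34.8%, outside 43.4–62.5% ✗ — fails.
Primer E (21 nt, A=8 T=3 G=5 C=5): length 21 ✓; GC 10/21 = 47.6% ✓ — passes.

Primer E only.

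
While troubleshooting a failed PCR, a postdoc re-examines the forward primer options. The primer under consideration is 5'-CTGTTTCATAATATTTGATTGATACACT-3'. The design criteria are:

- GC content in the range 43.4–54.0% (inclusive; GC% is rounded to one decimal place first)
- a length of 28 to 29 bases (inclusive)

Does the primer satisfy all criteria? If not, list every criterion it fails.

Base counts: A=8, T=13, G=3, C=4 (length 28).
GC content: GC 7/28 = 25.0%, outside 43.4–54.0% ✗
length: length 28 ✓

Fails: GC content.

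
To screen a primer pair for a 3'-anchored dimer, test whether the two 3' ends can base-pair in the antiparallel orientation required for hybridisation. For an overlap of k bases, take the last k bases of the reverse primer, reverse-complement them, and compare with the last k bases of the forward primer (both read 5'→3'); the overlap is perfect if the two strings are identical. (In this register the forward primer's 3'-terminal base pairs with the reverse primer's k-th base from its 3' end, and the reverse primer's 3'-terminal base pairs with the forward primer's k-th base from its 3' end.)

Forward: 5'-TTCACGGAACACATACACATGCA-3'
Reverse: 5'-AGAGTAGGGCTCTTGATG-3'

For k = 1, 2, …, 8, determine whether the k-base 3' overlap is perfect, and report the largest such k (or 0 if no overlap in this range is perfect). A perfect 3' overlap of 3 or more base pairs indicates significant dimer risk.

Longest perfect overlap: 2 complementary base pairs; below the dimer-risk threshold (threshold 3).

Last 8 bases (5'→3') — forward …CACATGCA, reverse …TCTTGATG.
Reverse complement of the reverse primer's last 8 bases: CATCAAGA; its first k bases are the reverse complement of the reverse primer's last k bases, so a perfect k-base overlap needs the forward primer's last k bases to equal them.
Comparing (forward last k vs required): k=1: A vs C ✗; k=2: CA vs CA ✓; k=3: GCA vs CAT ✗; k=4: TGCA vs CATC ✗; k=5: ATGCA vs CATCA ✗; k=6: CATGCA vs CATCAA ✗; k=7: ACATGCA vs CATCAAG ✗; k=8: CACATGCA vs CATCAAGA ✗.
Only k = 2 is perfect, so the longest perfect 3' overlap is 2.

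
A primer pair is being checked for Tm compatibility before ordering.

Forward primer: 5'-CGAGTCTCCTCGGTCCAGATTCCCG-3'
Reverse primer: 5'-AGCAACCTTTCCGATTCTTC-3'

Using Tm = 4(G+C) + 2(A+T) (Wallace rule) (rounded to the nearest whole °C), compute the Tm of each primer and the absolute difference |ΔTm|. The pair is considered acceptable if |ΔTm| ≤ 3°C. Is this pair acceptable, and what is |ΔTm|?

Forward: A=3 T=6 G=6 C=10 → Tm = 2·9 + 4·16 = 82°C.
Reverse: A=4 T=7 G=2 C=7 → Tm = 2·11 + 4·9 = 58°C.
|ΔTm| = |82 − 58| = 24°C, > 3°C.

|ΔTm| = 24°C; the pair is not acceptable.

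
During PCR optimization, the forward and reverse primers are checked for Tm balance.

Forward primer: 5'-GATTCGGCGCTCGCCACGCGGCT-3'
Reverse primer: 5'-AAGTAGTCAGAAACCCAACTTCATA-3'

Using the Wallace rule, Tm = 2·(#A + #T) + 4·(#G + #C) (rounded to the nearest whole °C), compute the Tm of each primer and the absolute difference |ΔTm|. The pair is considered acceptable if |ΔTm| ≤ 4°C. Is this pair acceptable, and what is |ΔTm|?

|ΔTm| = 12°C; the pair is not acceptable.

Forward: A=2 T=4 G=8 C=9 → Tm = 2·6 + 4·17 = 80°C.
Reverse: A=11 T=5 G=3 C=6 → Tm = 2·16 + 4·9 = 68°C.
|ΔTm| = |80 − 68| = 12°C, > 4°C.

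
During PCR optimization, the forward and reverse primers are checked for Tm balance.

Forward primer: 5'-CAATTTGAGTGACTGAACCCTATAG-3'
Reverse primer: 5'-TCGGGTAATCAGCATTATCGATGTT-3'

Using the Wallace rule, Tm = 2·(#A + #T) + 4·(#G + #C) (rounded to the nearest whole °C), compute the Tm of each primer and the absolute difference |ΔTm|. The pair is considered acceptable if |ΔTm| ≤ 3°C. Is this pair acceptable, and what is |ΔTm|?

|ΔTm| = 0°C; the pair is acceptable.

Forward: A=8 T=7 G=5 C=5 → Tm = 2·15 + 4·10 = 70°C.
Reverse: A=6 T=9 G=6 C=4 → Tm = 2·15 + 4·10 = 70°C.
|ΔTm| = |70 − 70| = 0°C, ≤ 3°C.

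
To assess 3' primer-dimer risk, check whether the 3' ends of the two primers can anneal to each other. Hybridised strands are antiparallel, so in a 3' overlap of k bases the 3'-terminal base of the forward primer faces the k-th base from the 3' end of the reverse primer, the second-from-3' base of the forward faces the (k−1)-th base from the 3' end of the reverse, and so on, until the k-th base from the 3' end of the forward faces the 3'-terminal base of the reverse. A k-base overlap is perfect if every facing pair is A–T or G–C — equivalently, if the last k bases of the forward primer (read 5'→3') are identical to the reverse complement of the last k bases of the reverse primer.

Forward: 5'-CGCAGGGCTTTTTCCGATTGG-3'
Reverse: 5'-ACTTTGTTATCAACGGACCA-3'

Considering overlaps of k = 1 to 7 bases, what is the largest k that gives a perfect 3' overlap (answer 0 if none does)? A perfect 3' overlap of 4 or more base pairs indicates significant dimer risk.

Last 7 bases (5'→3') — forward …CGATTGG, reverse …CGGACCA.
Reverse complement of the reverse primer's last 7 bases: TGGTCCG; its first k bases are the reverse complement of the reverse primer's last k bases, so a perfect k-base overlap needs the forward primer's last k bases to equal them.
Comparing (forward last k vs required): k=1: G vs T ✗; k=2: GG vs TG ✗; k=3: TGG vs TGG ✓; k=4: TTGG vs TGGT ✗; k=5: ATTGG vs TGGTC ✗; k=6: GATTGG vs TGGTCC ✗; k=7: CGATTGG vs TGGTCCG ✗.
Only k = 3 is perfect, so the longest perfect 3' overlap is 3.

Longest perfect overlap: 3 complementary base pairs; below the dimer-risk threshold (threshold 4).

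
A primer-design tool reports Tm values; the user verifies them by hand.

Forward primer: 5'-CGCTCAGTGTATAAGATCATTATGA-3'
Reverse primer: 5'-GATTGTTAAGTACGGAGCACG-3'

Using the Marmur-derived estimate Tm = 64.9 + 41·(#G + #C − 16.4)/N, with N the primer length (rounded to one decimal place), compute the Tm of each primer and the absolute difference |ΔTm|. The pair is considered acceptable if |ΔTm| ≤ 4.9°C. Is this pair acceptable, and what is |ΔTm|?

Forward: G+C = 9, N = 25 → Tm = 64.9 + 41·(9 − 16.4)/25 = 52.8°C.
Reverse: G+C = 10, N = 21 → Tm = 64.9 + 41·(10 − 16.4)/21 = 52.4°C.
|ΔTm| = |52.8 − 52.4| = 0.4°C, ≤ 4.9°C.

|ΔTm| = 0.4°C; the pair is acceptable.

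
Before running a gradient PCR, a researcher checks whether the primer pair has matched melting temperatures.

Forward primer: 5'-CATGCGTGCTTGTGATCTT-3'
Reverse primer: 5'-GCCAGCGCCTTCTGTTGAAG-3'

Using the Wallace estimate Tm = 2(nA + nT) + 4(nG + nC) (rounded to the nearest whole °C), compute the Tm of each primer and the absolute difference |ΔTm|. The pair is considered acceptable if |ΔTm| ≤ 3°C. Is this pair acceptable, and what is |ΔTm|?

|ΔTm| = 8°C; the pair is not acceptable.

Forward: A=2 T=8 G=5 C=4 → Tm = 2·10 + 4·9 = 56°C.
Reverse: A=3 T=5 G=6 C=6 → Tm = 2·8 + 4·12 = 64°C.
|ΔTm| = |56 − 64| = 8°C, > 3°C.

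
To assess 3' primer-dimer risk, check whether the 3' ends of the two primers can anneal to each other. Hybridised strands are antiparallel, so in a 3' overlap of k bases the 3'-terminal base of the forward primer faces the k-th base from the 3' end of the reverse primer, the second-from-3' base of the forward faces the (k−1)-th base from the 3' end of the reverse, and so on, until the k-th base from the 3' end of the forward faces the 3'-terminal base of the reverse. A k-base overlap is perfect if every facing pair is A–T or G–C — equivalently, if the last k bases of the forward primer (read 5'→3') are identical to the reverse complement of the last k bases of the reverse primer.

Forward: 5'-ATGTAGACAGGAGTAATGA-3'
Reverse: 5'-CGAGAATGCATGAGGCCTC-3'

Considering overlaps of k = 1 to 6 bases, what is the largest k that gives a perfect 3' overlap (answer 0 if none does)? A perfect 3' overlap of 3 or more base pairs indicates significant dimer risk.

Longest perfect overlap: 2 complementary base pairs; below the dimer-risk threshold (threshold 3).

Last 6 bases (5'→3') — forward …TAATGA, reverse …GGCCTC.
Reverse complement of the reverse primer's last 6 bases: GAGGCC; its first k bases are the reverse complement of the reverse primer's last k bases, so a perfect k-base overlap needs the forward primer's last k bases to equal them.
Comparing (forward last k vs required): k=1: A vs G ✗; k=2: GA vs GA ✓; k=3: TGA vs GAG ✗; k=4: ATGA vs GAGG ✗; k=5: AATGA vs GAGGC ✗; k=6: TAATGA vs GAGGCC ✗.
Only k = 2 is perfect, so the longest perfect 3' overlap is 2.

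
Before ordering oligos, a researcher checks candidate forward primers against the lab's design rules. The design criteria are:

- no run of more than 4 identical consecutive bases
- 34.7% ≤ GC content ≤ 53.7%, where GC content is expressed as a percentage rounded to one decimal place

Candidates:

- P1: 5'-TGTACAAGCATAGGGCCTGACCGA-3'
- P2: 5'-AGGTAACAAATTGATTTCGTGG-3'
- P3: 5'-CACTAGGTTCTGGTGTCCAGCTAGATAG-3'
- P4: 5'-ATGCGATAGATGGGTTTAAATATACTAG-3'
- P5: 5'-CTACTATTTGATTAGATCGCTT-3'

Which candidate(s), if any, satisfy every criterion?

P2 and P3.

P1 (24 nt, A=7 T=4 G=7 C=6): longest run = 3 ✓; GC 13/24 = 54.2%, outside 34.7–53.7% ✗ — fails.
P2 (22 nt, A=7 T=7 G=6 C=2): longest run = 3 ✓; GC 8/22 = 36.4% ✓ — passes.
P3 (28 nt, A=6 T=8 G=8 C=6): longest run = 2 ✓; GC 14/28 = 50.0% ✓ — passes.
P4 (28 nt, A=10 T=9 G=7 C=2): longest run = 3 ✓; GC 9/28 = 32.1%, outside 34.7–53.7% ✗ — fails.
P5 (22 nt, A=5 T=10 G=3 C=4): longest run = 3 ✓; GC 7/22 = 31.8%, outside 34.7–53.7% ✗ — fails.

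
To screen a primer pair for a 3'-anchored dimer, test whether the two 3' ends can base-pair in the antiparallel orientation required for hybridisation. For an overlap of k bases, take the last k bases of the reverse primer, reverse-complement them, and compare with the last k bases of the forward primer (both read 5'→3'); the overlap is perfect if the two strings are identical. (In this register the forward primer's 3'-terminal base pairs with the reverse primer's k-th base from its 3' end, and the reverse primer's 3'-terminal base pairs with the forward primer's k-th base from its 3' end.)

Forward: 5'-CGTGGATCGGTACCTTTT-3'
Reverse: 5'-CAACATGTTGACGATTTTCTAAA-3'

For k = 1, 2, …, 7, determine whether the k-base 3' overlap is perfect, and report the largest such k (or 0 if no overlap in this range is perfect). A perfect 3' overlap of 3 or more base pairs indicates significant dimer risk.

Longest perfect overlap: 3 complementary base pairs; significant dimer risk (threshold 3).

Last 7 bases (5'→3') — forward …ACCTTTT, reverse …TTCTAAA.
Reverse complement of the reverse primer's last 7 bases: TTTAGAA; its first k bases are the reverse complement of the reverse primer's last k bases, so a perfect k-base overlap needs the forward primer's last k bases to equal them.
Comparing (forward last k vs required): k=1: T vs T ✓; k=2: TT vs TT ✓; k=3: TTT vs TTT ✓; k=4: TTTT vs TTTA ✗; k=5: CTTTT vs TTTAG ✗; k=6: CCTTTT vs TTTAGA ✗; k=7: ACCTTTT vs TTTAGAA ✗.
Perfect overlaps at k = 1, 2, 3; the largest is 3.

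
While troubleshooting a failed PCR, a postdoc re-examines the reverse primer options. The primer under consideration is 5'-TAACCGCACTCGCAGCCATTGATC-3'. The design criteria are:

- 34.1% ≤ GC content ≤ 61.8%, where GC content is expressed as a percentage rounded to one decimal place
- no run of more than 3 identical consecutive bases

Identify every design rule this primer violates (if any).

Meets all criteria.

Base counts: A=6, T=5, G=4, C=9 (length 24).
GC content: GC 13/24 = 54.2% ✓
homopolymer run: longest run = 2 ✓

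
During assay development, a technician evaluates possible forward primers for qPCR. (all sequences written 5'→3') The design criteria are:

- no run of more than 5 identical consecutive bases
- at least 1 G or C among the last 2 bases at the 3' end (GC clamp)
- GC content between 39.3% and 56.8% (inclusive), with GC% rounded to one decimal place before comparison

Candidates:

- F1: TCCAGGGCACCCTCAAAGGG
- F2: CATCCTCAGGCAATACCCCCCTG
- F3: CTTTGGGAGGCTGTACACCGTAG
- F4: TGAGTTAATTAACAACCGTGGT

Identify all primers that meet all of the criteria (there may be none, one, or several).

F1 (20 nt, A=5 T=2 G=6 C=7): longest run = 3 ✓; 3' end GG has 2 G/C ✓; GC 13/20 = 65.0%, outside 39.3–56.8% ✗ — fails.
F2 (23 nt, A=5 T=4 G=3 C=11): longest run = 6, exceeds 5 ✗; 3' end TG has 1 G/C ✓; GC 14/23 = 60.9%, outside 39.3–56.8% ✗ — fails.
F3 (23 nt, A=4 T=6 G=8 C=5): longest run = 3 ✓; 3' end AG has 1 G/C ✓; GC 13/23 = 56.5% ✓ — passes.
F4 (22 nt, A=7 T=7 G=5 C=3): longest run = 2 ✓; 3' end GT has 1 G/C ✓; GC 8/22 = 36.4%, outside 39.3–56.8% ✗ — fails.

F3 only.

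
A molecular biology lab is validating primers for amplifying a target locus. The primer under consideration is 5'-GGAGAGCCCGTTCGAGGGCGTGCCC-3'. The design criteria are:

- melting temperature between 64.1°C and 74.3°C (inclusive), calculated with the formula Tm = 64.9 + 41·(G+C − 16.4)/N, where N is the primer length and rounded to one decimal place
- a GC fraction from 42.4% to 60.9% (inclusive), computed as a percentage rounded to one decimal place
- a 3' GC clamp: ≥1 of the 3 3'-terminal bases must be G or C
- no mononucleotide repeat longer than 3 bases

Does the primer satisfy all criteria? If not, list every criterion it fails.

Fails: GC content.

Base counts: A=3, T=3, G=11, C=8 (length 25).
Tm: Tm = 64.9 + 41·(19 − 16.4)/25 = 69.2°C ✓
GC content: GC 19/25 = 76.0%, outside 42.4–60.9% ✗
GC clamp: 3' end CCC has 3 G/C ✓
homopolymer run: longest run = 3 ✓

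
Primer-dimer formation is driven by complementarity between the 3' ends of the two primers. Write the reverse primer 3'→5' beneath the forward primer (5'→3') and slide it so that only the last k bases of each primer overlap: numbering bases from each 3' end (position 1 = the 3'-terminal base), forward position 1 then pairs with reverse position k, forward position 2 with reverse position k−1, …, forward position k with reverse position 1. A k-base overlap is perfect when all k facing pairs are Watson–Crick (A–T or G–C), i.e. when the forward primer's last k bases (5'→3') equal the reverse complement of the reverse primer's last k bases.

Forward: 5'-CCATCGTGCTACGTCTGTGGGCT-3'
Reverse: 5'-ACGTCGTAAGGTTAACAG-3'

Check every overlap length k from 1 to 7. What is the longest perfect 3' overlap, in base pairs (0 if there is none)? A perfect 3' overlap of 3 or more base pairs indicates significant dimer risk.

Last 7 bases (5'→3') — forward …GTGGGCT, reverse …TTAACAG.
Reverse complement of the reverse primer's last 7 bases: CTGTTAA; its first k bases are the reverse complement of the reverse primer's last k bases, so a perfect k-base overlap needs the forward primer's last k bases to equal them.
Comparing (forward last k vs required): k=1: T vs C ✗; k=2: CT vs CT ✓; k=3: GCT vs CTG ✗; k=4: GGCT vs CTGT ✗; k=5: GGGCT vs CTGTT ✗; k=6: TGGGCT vs CTGTTA ✗; k=7: GTGGGCT vs CTGTTAA ✗.
Only k = 2 is perfect, so the longest perfect 3' overlap is 2.

Longest perfect overlap: 2 complementary base pairs; below the dimer-risk threshold (threshold 3).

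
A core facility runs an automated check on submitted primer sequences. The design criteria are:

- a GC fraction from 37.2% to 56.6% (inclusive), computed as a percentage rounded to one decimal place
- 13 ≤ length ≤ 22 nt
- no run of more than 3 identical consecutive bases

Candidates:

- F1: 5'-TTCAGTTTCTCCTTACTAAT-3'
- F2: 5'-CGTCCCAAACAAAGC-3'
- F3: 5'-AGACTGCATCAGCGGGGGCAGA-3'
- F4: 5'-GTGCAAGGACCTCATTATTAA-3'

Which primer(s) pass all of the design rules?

F1 (20 nt, A=4 T=10 G=1 C=5): GC 6/20 = 30.0%, outside 37.2–56.6% ✗; length 20 ✓; longest run = 3 ✓ — fails.
F2 (15 nt, A=6 T=1 G=2 C=6): GC 8/15 = 53.3% ✓; length 15 ✓; longest run = 3 ✓ — passes.
F3 (22 nt, A=6 T=2 G=9 C=5): GC 14/22 = 63.6%, outside 37.2–56.6% ✗; length 22 ✓; longest run = 5, exceeds 3 ✗ — fails.
F4 (21 nt, A=7 T=6 G=4 C=4): GC 8/21 = 38.1% ✓; length 21 ✓; longest run = 2 ✓ — passes.

F2 and F4.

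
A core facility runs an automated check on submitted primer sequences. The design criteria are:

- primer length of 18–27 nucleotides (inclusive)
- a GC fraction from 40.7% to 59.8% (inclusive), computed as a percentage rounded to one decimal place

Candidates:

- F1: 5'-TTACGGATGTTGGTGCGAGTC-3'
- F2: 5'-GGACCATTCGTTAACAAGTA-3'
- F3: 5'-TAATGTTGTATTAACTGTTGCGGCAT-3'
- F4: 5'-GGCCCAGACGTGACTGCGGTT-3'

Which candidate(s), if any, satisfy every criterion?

F1 (21 nt, A=3 T=7 G=8 C=3): length 21 ✓; GC 11/21 = 52.4% ✓ — passes.
F2 (20 nt, A=7 T=5 G=4 C=4): length 20 ✓; GC 8/20 = 40.0%, outside 40.7–59.8% ✗ — fails.
F3 (26 nt, A=6 T=11 G=6 C=3): length 26 ✓; GC 9/26 = 34.6%, outside 40.7–59.8% ✗ — fails.
F4 (21 nt, A=3 T=4 G=8 C=6): length 21 ✓; GC 14/21 = 66.7%, outside 40.7–59.8% ✗ — fails.

F1 only.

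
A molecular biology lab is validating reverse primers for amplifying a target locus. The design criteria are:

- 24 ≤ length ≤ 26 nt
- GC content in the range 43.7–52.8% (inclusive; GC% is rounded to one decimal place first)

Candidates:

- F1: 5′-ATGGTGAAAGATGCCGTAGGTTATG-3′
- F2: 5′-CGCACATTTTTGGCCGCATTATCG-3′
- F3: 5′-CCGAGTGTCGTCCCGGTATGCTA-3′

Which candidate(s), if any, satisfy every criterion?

F1 (25 nt, A=7 T=7 G=9 C=2): length 25 ✓; GC 11/25 = 44.0% ✓ — passes.
F2 (24 nt, A=4 T=8 G=5 C=7): length 24 ✓; GC 12/24 = 50.0% ✓ — passes.
F3 (23 nt, A=3 T=6 G=7 C=7): length 23, outside 24–26 ✗; GC 14/23 = 60.9%, outside 43.7–52.8% ✗ — fails.

F1 and F2.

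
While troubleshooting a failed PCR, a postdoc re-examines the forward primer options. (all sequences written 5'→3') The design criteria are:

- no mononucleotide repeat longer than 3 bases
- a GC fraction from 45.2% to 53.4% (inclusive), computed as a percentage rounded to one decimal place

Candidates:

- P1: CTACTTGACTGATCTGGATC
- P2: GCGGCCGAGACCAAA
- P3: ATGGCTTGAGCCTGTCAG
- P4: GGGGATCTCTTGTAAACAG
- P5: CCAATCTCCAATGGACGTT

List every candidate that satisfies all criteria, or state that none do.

P5 only.

P1 (20 nt, A=4 T=7 G=4 C=5): longest run = 2 ✓; GC 9/20 = 45.0%, outside 45.2–53.4% ✗ — fails.
P2 (15 nt, A=5 T=0 G=5 C=5): longest run = 3 ✓; GC 10/15 = 66.7%, outside 45.2–53.4% ✗ — fails.
P3 (18 nt, A=3 T=5 G=6 C=4): longest run = 2 ✓; GC 10/18 = 55.6%, outside 45.2–53.4% ✗ — fails.
P4 (19 nt, A=5 T=5 G=6 C=3): longest run = 4, exceeds 3 ✗; GC 9/19 = 47.4% ✓ — fails.
P5 (19 nt, A=5 T=5 G=3 C=6): longest run = 2 ✓; GC 9/19 = 47.4% ✓ — passes.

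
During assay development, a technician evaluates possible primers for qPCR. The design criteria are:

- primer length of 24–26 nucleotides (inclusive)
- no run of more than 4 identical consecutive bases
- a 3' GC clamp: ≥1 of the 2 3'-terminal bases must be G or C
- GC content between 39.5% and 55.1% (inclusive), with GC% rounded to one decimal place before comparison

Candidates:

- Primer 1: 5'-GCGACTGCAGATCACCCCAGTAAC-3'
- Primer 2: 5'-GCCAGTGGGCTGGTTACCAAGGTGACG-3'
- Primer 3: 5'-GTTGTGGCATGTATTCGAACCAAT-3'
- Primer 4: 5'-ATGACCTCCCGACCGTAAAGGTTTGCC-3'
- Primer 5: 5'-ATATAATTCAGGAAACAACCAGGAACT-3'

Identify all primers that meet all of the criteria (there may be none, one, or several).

None of the candidates satisfy all criteria.

Primer 1 (24 nt, A=7 T=3 G=5 C=9): length 24 ✓; longest run = 4 ✓; 3' end AC has 1 G/C ✓; GC 14/24 = 58.3%, outside 39.5–55.1% ✗ — fails.
Primer 2 (27 nt, A=5 T=5 G=11 C=6): length 27, outside 24–26 ✗; longest run = 3 ✓; 3' end CG has 2 G/C ✓; GC 17/27 = 63.0%, outside 39.5–55.1% ✗ — fails.
Primer 3 (24 nt, A=6 T=8 G=6 C=4): length 24 ✓; longest run = 2 ✓; 3' end AT has 0 G/C, need ≥1 ✗; GC 10/24 = 41.7% ✓ — fails.
Primer 4 (27 nt, A=6 T=6 G=6 C=9): length 27, outside 24–26 ✗; longest run = 3 ✓; 3' end CC has 2 G/C ✓; GC 15/27 = 55.6%, outside 39.5–55.1% ✗ — fails.
Primer 5 (27 nt, A=13 T=5 G=4 C=5): length 27, outside 24–26 ✗; longest run = 3 ✓; 3' end CT has 1 G/C ✓; GC 9/27 = 33.3%, outside 39.5–55.1% ✗ — fails.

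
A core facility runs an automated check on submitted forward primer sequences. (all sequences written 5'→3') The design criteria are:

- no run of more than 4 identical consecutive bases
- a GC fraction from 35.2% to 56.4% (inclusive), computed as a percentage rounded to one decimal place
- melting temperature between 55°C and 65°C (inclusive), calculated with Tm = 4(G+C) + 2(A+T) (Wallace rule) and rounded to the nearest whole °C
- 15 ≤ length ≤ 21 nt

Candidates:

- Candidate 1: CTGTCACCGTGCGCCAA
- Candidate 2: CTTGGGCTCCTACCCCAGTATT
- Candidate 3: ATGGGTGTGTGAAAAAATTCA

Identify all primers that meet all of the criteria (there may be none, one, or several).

Candidate 1 (17 nt, A=3 T=3 G=4 C=7): longest run = 2 ✓; GC 11/17 = 64.7%, outside 35.2–56.4% ✗; Tm = 2·6 + 4·11 = 56°C ✓; length 17 ✓ — fails.
Candidate 2 (22 nt, A=3 T=7 G=4 C=8): longest run = 4 ✓; GC 12/22 = 54.5% ✓; Tm = 2·10 + 4·12 = 68°C, outside 55–65°C ✗; length 22, outside 15–21 ✗ — fails.
Candidate 3 (21 nt, A=8 T=6 G=6 C=1): longest run = 6, exceeds 4 ✗; GC 7/21 = 33.3%, outside 35.2–56.4% ✗; Tm = 2·14 + 4·7 = 56°C ✓; length 21 ✓ — fails.

None of the candidates satisfy all criteria.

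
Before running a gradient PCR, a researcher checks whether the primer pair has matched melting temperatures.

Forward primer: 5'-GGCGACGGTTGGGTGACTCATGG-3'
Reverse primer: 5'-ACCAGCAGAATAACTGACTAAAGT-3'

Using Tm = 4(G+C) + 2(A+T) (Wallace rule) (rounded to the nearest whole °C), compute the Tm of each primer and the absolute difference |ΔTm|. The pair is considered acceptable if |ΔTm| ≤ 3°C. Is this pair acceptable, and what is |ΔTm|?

|ΔTm| = 10°C; the pair is not acceptable.

Forward: A=3 T=5 G=11 C=4 → Tm = 2·8 + 4·15 = 76°C.
Reverse: A=11 T=4 G=4 C=5 → Tm = 2·15 + 4·9 = 66°C.
|ΔTm| = |76 − 66| = 10°C, > 3°C.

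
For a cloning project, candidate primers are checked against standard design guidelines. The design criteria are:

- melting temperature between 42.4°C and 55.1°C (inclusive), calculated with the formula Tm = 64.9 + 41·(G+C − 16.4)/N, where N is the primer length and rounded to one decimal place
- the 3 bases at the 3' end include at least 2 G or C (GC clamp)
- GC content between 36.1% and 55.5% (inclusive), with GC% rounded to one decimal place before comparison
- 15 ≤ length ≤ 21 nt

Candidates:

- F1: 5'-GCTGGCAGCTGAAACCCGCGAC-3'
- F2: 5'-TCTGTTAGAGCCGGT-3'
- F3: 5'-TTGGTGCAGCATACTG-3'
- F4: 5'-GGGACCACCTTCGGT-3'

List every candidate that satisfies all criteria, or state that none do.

F1 (22 nt, A=5 T=2 G=7 C=8): Tm = 64.9 + 41·(15 − 16.4)/22 = 62.3°C, outside 42.4–55.1°C ✗; 3' end GAC has 2 G/C ✓; GC 15/22 = 68.2%, outside 36.1–55.5% ✗; length 22, outside 15–21 ✗ — fails.
F2 (15 nt, A=2 T=5 G=5 C=3): Tm = 64.9 + 41·(8 − 16.4)/15 = 41.9°C, outside 42.4–55.1°C ✗; 3' end GGT has 2 G/C ✓; GC 8/15 = 53.3% ✓; length 15 ✓ — fails.
F3 (16 nt, A=3 T=5 G=5 C=3): Tm = 64.9 + 41·(8 − 16.4)/16 = 43.4°C ✓; 3' end CTG has 2 G/C ✓; GC 8/16 = 50.0% ✓; length 16 ✓ — passes.
F4 (15 nt, A=2 T=3 G=5 C=5): Tm = 64.9 + 41·(10 − 16.4)/15 = 47.4°C ✓; 3' end GGT has 2 G/C ✓; GC 10/15 = 66.7%, outside 36.1–55.5% ✗; length 15 ✓ — fails.

F3 only.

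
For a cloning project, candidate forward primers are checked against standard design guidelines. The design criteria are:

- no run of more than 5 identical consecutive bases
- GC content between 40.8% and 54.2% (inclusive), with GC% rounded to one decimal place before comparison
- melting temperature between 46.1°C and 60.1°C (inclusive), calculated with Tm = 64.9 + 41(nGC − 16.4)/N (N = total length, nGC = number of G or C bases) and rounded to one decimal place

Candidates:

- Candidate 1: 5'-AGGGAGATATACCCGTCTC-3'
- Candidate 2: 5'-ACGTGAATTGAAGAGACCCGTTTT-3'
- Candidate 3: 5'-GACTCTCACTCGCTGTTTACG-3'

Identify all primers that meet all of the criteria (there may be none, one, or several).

Candidate 1 (19 nt, A=5 T=4 G=5 C=5): longest run = 3 ✓; GC 10/19 = 52.6% ✓; Tm = 64.9 + 41·(10 − 16.4)/19 = 51.1°C ✓ — passes.
Candidate 2 (24 nt, A=7 T=7 G=6 C=4): longest run = 4 ✓; GC 10/24 = 41.7% ✓; Tm = 64.9 + 41·(10 − 16.4)/24 = 54.0°C ✓ — passes.
Candidate 3 (21 nt, A=3 T=7 G=4 C=7): longest run = 3 ✓; GC 11/21 = 52.4% ✓; Tm = 64.9 + 41·(11 − 16.4)/21 = 54.4°C ✓ — passes.

Candidate 1, Candidate 2 and Candidate 3.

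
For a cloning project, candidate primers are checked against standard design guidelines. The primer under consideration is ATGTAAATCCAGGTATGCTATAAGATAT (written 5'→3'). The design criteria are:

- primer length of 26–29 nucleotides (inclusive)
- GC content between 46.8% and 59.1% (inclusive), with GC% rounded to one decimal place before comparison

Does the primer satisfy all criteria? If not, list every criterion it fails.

Fails: GC content.

Base counts: A=11, T=9, G=5, C=3 (length 28).
length: length 28 ✓
GC content: GC 8/28 = 28.6%, outside 46.8–59.1% ✗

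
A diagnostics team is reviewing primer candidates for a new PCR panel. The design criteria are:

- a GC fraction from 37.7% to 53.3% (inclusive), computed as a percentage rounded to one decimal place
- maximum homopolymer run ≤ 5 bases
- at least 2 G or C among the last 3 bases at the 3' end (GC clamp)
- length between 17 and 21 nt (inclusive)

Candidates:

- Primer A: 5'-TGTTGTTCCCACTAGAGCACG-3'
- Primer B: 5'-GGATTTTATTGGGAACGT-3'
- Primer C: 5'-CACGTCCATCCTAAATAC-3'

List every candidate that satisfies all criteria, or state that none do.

Primer A and Primer B.

Primer A (21 nt, A=4 T=6 G=5 C=6): GC 11/21 = 52.4% ✓; longest run = 3 ✓; 3' end ACG has 2 G/C ✓; length 21 ✓ — passes.
Primer B (18 nt, A=4 T=7 G=6 C=1): GC 7/18 = 38.9% ✓; longest run = 4 ✓; 3' end CGT has 2 G/C ✓; length 18 ✓ — passes.
Primer C (18 nt, A=6 T=4 G=1 C=7): GC 8/18 = 44.4% ✓; longest run = 3 ✓; 3' end TAC has 1 G/C, need ≥2 ✗; length 18 ✓ — fails.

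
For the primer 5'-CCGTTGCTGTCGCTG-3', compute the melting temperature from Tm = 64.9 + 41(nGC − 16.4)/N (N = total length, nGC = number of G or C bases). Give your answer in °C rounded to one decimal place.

Base counts: A=0, T=5, G=5, C=5; G+C = 10, N = 15.
Tm = 64.9 + 41·(10 − 16.4)/15 = 64.9 + -262.40/15 = 47.4°C.

47.4°C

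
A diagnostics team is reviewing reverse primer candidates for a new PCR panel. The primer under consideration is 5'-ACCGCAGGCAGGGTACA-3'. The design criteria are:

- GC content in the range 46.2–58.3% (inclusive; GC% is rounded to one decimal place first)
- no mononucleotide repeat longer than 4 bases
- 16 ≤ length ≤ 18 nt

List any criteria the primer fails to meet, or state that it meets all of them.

Fails: GC content.

Base counts: A=5, T=1, G=6, C=5 (length 17).
GC content: GC 11/17 = 64.7%, outside 46.2–58.3% ✗
homopolymer run: longest run = 3 ✓
length: length 17 ✓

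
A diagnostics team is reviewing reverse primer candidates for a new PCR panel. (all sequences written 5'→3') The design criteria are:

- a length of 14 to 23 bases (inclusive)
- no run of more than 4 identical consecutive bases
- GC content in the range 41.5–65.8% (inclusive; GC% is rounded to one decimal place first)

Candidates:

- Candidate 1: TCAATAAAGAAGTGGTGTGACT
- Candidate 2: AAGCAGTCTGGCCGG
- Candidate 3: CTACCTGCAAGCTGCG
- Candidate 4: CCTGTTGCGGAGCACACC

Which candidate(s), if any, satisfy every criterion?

Candidate 1 (22 nt, A=8 T=6 G=6 C=2): length 22 ✓; longest run = 3 ✓; GC 8/22 = 36.4%, outside 41.5–65.8% ✗ — fails.
Candidate 2 (15 nt, A=3 T=2 G=6 C=4): length 15 ✓; longest run = 2 ✓; GC 10/15 = 66.7%, outside 41.5–65.8% ✗ — fails.
Candidate 3 (16 nt, A=3 T=3 G=4 C=6): length 16 ✓; longest run = 2 ✓; GC 10/16 = 62.5% ✓ — passes.
Candidate 4 (18 nt, A=3 T=3 G=5 C=7): length 18 ✓; longest run = 2 ✓; GC 12/18 = 66.7%, outside 41.5–65.8% ✗ — fails.

Candidate 3 only.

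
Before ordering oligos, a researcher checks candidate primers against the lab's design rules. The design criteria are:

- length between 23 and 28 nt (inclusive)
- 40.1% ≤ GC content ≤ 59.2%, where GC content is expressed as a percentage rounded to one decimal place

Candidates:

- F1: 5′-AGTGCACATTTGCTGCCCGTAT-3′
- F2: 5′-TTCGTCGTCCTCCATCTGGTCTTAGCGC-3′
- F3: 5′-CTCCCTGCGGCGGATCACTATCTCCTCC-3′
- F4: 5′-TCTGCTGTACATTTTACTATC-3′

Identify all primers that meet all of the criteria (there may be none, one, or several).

F2 only.

F1 (22 nt, A=4 T=7 G=5 C=6): length 22, outside 23–28 ✗; GC 11/22 = 50.0% ✓ — fails.
F2 (28 nt, A=2 T=10 G=6 C=10): length 28 ✓; GC 16/28 = 57.1% ✓ — passes.
F3 (28 nt, A=3 T=7 G=5 C=13): length 28 ✓; GC 18/28 = 64.3%, outside 40.1–59.2% ✗ — fails.
F4 (21 nt, A=4 T=10 G=2 C=5): length 21, outside 23–28 ✗; GC 7/21 = 33.3%, outside 40.1–59.2% ✗ — fails.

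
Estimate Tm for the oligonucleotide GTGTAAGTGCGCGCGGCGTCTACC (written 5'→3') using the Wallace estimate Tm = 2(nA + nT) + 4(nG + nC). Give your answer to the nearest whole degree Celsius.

80°C

Base counts: A=3, T=5, G=9, C=7 (length 24).
Tm = 2·(3+5) + 4·(9+7) = 2·8 + 4·16 = 16 + 64 = 80°C.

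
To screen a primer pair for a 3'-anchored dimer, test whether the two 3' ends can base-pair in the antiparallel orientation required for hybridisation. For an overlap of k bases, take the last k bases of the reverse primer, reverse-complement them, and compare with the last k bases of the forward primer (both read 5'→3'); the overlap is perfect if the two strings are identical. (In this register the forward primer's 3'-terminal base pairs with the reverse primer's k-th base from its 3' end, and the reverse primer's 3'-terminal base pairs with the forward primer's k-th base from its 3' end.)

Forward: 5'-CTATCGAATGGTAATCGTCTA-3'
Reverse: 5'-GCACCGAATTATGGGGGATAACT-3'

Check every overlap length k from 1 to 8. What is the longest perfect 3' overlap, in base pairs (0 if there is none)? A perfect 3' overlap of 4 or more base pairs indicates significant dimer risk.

Last 8 bases (5'→3') — forward …ATCGTCTA, reverse …GGATAACT.
Reverse complement of the reverse primer's last 8 bases: AGTTATCC; its first k bases are the reverse complement of the reverse primer's last k bases, so a perfect k-base overlap needs the forward primer's last k bases to equal them.
Comparing (forward last k vs required): k=1: A vs A ✓; k=2: TA vs AG ✗; k=3: CTA vs AGT ✗; k=4: TCTA vs AGTT ✗; k=5: GTCTA vs AGTTA ✗; k=6: CGTCTA vs AGTTAT ✗; k=7: TCGTCTA vs AGTTATC ✗; k=8: ATCGTCTA vs AGTTATCC ✗.
Only k = 1 is perfect, so the longest perfect 3' overlap is 1.

Longest perfect overlap: 1 complementary base pair; below the dimer-risk threshold (threshold 4).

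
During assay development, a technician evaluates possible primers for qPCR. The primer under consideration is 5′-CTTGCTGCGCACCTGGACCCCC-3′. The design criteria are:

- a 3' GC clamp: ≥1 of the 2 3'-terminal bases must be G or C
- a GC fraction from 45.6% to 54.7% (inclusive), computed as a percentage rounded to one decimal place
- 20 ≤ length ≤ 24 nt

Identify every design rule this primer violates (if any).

Fails: GC content.

Base counts: A=2, T=4, G=5, C=11 (length 22).
GC clamp: 3' end CC has 2 G/C ✓
GC content: GC 16/22 = 72.7%, outside 45.6–54.7% ✗
length: length 22 ✓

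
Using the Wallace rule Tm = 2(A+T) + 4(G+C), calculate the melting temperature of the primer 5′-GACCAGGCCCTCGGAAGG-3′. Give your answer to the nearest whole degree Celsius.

Base counts: A=4, T=1, G=7, C=6 (length 18).
Tm = 2·(4+1) + 4·(7+6) = 2·5 + 4·13 = 10 + 52 = 62°C.

62°C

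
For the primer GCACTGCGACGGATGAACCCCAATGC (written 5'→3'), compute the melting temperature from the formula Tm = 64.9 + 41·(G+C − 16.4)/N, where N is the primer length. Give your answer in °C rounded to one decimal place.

Base counts: A=7, T=3, G=7, C=9; G+C = 16, N = 26.
Tm = 64.9 + 41·(16 − 16.4)/26 = 64.9 + -16.40/26 = 64.3°C.

64.3°C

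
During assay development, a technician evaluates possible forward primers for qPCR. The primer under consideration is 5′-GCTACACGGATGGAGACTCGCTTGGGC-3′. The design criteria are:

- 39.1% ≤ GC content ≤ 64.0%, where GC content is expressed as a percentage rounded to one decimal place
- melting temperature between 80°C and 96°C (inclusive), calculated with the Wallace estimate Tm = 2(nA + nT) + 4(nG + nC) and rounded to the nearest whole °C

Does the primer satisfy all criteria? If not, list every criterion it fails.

Base counts: A=5, T=5, G=10, C=7 (length 27).
GC content: GC 17/27 = 63.0% ✓
Tm: Tm = 2·10 + 4·17 = 88°C ✓

Meets all criteria.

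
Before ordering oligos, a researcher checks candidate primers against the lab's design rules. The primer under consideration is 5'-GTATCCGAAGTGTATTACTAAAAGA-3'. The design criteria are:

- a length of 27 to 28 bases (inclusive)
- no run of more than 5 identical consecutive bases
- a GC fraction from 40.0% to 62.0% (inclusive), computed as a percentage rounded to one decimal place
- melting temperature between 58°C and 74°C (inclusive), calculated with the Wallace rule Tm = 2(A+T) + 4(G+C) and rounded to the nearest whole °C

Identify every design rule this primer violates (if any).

Fails: length, GC content.

Base counts: A=10, T=7, G=5, C=3 (length 25).
length: length 25, outside 27–28 ✗
homopolymer run: longest run = 4 ✓
GC content: GC 8/25 = 32.0%, outside 40.0–62.0% ✗
Tm: Tm = 2·17 + 4·8 = 66°C ✓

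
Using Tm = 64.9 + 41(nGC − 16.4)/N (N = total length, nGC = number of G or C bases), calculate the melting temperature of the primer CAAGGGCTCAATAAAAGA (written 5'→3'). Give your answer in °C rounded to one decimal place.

43.5°C

Base counts: A=9, T=2, G=4, C=3; G+C = 7, N = 18.
Tm = 64.9 + 41·(7 − 16.4)/18 = 64.9 + -385.40/18 = 43.5°C.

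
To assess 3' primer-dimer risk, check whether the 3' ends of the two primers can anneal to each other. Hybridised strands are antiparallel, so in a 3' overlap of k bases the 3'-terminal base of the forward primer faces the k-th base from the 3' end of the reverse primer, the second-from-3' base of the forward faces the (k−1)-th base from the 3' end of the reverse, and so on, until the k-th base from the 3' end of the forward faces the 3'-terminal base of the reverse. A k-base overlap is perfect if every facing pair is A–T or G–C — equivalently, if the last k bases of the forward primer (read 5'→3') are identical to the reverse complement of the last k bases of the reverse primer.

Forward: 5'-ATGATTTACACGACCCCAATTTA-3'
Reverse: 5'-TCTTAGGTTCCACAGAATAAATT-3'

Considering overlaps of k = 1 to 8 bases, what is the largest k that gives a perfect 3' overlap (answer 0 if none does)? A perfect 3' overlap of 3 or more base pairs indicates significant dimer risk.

Last 8 bases (5'→3') — forward …CCAATTTA, reverse …AATAAATT.
Reverse complement of the reverse primer's last 8 bases: AATTTATT; its first k bases are the reverse complement of the reverse primer's last k bases, so a perfect k-base overlap needs the forward primer's last k bases to equal them.
Comparing (forward last k vs required): k=1: A vs A ✓; k=2: TA vs AA ✗; k=3: TTA vs AAT ✗; k=4: TTTA vs AATT ✗; k=5: ATTTA vs AATTT ✗; k=6: AATTTA vs AATTTA ✓; k=7: CAATTTA vs AATTTAT ✗; k=8: CCAATTTA vs AATTTATT ✗.
Perfect overlaps at k = 1, 6; the largest is 6.

Longest perfect overlap: 6 complementary base pairs; significant dimer risk (threshold 3).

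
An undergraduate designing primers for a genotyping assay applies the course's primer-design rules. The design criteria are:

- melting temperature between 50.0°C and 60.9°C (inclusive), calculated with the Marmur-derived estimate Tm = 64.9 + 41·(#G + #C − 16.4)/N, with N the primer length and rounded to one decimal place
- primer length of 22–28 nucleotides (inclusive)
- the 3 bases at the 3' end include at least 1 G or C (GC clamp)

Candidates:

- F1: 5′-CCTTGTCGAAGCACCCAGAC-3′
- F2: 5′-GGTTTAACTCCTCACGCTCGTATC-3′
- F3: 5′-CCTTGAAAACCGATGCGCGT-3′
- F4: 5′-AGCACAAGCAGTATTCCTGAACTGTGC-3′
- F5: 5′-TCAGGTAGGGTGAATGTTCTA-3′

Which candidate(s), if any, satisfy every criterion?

F2 and F4.

F1 (20 nt, A=5 T=3 G=4 C=8): Tm = 64.9 + 41·(12 − 16.4)/20 = 55.9°C ✓; length 20, outside 22–28 ✗; 3' end GAC has 2 G/C ✓ — fails.
F2 (24 nt, A=4 T=8 G=4 C=8): Tm = 64.9 + 41·(12 − 16.4)/24 = 57.4°C ✓; length 24 ✓; 3' end ATC has 1 G/C ✓ — passes.
F3 (20 nt, A=5 T=4 G=5 C=6): Tm = 64.9 + 41·(11 − 16.4)/20 = 53.8°C ✓; length 20, outside 22–28 ✗; 3' end CGT has 2 G/C ✓ — fails.
F4 (27 nt, A=8 T=6 G=6 C=7): Tm = 64.9 + 41·(13 − 16.4)/27 = 59.7°C ✓; length 27 ✓; 3' end TGC has 2 G/C ✓ — passes.
F5 (21 nt, A=5 T=7 G=7 C=2): Tm = 64.9 + 41·(9 − 16.4)/21 = 50.5°C ✓; length 21, outside 22–28 ✗; 3' end CTA has 1 G/C ✓ — fails.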